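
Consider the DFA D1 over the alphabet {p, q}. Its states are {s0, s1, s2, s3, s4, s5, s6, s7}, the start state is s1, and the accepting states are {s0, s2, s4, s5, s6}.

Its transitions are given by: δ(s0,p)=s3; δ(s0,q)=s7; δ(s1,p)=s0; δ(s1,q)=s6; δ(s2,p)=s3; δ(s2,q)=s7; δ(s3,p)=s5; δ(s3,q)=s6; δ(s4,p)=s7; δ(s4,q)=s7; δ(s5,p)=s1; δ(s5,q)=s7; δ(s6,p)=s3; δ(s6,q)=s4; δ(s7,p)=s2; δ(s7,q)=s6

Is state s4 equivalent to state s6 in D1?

No

P0 = {s0,s2,s4,s5,s6} | {s1,s3,s7}.
Refine {s0,s2,s4,s5,s6} on symbol q: members go to different blocks, giving {s0,s2,s4,s5} and {s6}.
No further refinement is possible. Final partition (3 blocks): {s0,s2,s4,s5} | {s1,s3,s7} | {s6}.
s4 and s6 end up in different blocks, so they are distinguishable. For instance, the string 'q' is accepted from only s6.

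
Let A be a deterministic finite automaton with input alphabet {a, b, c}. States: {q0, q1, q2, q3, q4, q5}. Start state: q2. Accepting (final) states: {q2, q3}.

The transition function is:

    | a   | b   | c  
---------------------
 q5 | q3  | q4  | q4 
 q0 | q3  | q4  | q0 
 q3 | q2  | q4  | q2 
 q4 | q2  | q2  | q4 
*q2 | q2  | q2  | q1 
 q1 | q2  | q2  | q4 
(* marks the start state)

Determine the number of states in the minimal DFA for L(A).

2

First remove the unreachable states {q0,q3,q5}; 3 states remain.
P0 = {q2} | {q1,q4}.
Stable partition: {q2} | {q1,q4} — 2 equivalence classes.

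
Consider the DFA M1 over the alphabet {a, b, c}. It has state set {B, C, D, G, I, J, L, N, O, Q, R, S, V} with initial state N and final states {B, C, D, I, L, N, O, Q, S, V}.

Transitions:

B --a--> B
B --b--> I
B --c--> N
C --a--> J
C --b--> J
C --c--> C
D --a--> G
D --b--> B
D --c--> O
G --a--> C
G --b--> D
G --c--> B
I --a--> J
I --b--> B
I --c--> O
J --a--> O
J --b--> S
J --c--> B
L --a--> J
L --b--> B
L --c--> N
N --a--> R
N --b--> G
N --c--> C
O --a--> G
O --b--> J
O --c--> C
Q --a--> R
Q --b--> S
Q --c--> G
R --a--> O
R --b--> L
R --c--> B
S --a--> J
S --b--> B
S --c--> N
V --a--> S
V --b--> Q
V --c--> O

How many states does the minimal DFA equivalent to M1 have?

Reachable states from the start: {B,C,D,G,I,J,L,N,O,R,S}. Unreachable: {Q,V} — drop them.
Initial partition by acceptance: {B,C,D,I,L,N,O,S} | {G,J,R}.
Split {B,C,D,I,L,N,O,S} by δ(·,a) → {C,D,I,L,N,O,S} and {B}.
Refine {C,D,I,L,N,O,S} on symbol b: members go to different blocks, giving {D,I,L,S} and {C,N,O}.
Stable partition: {D,I,L,S} | {G,J,R} | {B} | {C,N,O} — 4 equivalence classes.

4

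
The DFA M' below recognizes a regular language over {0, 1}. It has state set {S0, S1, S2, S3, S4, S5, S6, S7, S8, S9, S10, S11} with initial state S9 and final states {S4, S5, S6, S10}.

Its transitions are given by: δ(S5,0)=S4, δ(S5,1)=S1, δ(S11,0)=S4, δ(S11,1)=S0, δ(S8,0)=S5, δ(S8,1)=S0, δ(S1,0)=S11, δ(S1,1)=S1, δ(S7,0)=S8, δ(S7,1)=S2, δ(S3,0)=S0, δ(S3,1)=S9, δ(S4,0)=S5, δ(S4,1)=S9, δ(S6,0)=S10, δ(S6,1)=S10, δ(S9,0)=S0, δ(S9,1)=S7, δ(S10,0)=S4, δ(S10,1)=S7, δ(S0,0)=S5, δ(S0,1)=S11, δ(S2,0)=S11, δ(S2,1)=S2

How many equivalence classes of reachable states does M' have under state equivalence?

Reachable states from the start: {S0,S1,S2,S4,S5,S7,S8,S9,S11}. Unreachable: {S3,S6,S10} — drop them.
P0 = {S4,S5} | {S0,S1,S2,S7,S8,S9,S11}.
Refine {S0,S1,S2,S7,S8,S9,S11} on symbol 0: members go to different blocks, giving {S1,S2,S7,S9} and {S0,S8,S11}.
Stable partition: {S4,S5} | {S1,S2,S7,S9} | {S0,S8,S11} — 3 equivalence classes.

3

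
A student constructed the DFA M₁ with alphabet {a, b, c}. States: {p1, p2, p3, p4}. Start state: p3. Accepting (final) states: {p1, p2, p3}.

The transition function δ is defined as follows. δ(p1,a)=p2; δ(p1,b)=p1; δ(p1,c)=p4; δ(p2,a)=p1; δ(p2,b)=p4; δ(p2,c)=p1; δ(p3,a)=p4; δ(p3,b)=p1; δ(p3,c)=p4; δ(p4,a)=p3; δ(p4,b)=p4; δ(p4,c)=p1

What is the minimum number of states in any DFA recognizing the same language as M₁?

P0 = {p1,p2,p3} | {p4}.
Refine {p1,p2,p3} on symbol a: members go to different blocks, giving {p1,p2} and {p3}.
On input b, block {p1,p2} splits into {p1} and {p2}.
Stable partition: {p1} | {p4} | {p3} | {p2} — 4 equivalence classes.

4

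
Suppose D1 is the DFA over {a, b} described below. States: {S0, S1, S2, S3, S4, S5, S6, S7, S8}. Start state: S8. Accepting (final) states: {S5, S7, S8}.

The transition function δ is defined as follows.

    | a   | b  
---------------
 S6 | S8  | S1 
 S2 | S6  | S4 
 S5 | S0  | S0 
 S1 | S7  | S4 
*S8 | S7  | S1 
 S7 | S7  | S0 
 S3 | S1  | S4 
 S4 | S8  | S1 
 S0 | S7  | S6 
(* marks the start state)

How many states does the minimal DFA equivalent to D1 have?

First remove the unreachable states {S2,S3,S5}; 6 states remain.
Initial partition by acceptance: {S7,S8} | {S0,S1,S4,S6}.
The partition is now stable with 2 blocks: {S7,S8} | {S0,S1,S4,S6}.

2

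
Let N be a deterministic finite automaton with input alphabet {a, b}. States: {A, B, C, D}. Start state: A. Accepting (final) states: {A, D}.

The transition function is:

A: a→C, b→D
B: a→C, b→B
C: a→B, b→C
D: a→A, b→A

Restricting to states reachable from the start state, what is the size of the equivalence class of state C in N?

Start with accepting vs non-accepting: {A,D} | {B,C}.
On input a, block {A,D} splits into {A} and {D}.
The partition is now stable with 3 blocks: {A} | {B,C} | {D}.
State C belongs to the block {B,C}, which has 2 states.

2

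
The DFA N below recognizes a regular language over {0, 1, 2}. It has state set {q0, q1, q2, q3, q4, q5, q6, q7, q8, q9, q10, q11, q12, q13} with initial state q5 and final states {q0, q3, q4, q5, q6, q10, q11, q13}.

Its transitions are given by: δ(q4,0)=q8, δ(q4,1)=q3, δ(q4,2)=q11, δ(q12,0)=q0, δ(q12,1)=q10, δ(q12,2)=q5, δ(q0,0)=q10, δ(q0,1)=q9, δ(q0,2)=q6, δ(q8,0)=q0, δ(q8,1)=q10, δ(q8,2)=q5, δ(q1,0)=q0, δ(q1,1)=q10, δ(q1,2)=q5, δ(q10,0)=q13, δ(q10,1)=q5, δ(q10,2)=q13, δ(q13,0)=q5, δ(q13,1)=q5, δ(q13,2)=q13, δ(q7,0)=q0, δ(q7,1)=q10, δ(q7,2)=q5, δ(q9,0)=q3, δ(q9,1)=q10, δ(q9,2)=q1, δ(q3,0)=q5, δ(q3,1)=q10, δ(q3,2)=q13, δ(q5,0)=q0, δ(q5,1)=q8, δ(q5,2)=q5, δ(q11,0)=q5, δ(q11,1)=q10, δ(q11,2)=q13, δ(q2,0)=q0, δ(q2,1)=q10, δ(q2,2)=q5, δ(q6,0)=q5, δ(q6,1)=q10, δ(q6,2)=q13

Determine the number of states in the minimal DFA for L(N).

Reachable states from the start: {q0,q1,q3,q5,q6,q8,q9,q10,q13}. Unreachable: {q2,q4,q7,q11,q12} — drop them.
Start with accepting vs non-accepting: {q0,q3,q5,q6,q10,q13} | {q1,q8,q9}.
Split {q0,q3,q5,q6,q10,q13} by δ(·,1) → {q3,q6,q10,q13} and {q0,q5}.
Split {q3,q6,q10,q13} by δ(·,0) → {q3,q6,q13} and {q10}.
Split {q3,q6,q13} by δ(·,1) → {q3,q6} and {q13}.
Refine {q1,q8,q9} on symbol 0: members go to different blocks, giving {q1,q8} and {q9}.
Refine {q0,q5} on symbol 0: members go to different blocks, giving {q0} and {q5}.
No further refinement is possible. Final partition (7 blocks): {q3,q6} | {q1,q8} | {q0} | {q10} | {q13} | {q9} | {q5}.

7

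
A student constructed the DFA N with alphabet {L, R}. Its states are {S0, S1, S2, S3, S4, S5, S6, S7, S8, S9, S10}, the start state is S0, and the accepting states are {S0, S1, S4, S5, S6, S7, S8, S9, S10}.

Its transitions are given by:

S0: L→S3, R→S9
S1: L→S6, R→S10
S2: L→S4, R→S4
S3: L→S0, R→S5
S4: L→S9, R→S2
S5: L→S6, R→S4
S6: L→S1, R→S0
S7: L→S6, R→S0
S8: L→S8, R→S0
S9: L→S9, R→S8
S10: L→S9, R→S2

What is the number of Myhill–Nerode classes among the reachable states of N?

States {S7} cannot be reached from the start state, so discard them.
P0 = {S0,S1,S4,S5,S6,S8,S9,S10} | {S2,S3}.
Refine {S0,S1,S4,S5,S6,S8,S9,S10} on symbol L: members go to different blocks, giving {S1,S4,S5,S6,S8,S9,S10} and {S0}.
On input R, block {S1,S4,S5,S6,S8,S9,S10} splits into {S1,S5,S9} and {S4,S10} and {S6,S8}.
Split {S1,S5,S9} by δ(·,L) → {S1,S5} and {S9}.
On input L, block {S2,S3} splits into {S2} and {S3}.
Refine {S6,S8} on symbol L: members go to different blocks, giving {S6} and {S8}.
No further refinement is possible. Final partition (8 blocks): {S1,S5} | {S2} | {S0} | {S4,S10} | {S6} | {S9} | {S3} | {S8}.

8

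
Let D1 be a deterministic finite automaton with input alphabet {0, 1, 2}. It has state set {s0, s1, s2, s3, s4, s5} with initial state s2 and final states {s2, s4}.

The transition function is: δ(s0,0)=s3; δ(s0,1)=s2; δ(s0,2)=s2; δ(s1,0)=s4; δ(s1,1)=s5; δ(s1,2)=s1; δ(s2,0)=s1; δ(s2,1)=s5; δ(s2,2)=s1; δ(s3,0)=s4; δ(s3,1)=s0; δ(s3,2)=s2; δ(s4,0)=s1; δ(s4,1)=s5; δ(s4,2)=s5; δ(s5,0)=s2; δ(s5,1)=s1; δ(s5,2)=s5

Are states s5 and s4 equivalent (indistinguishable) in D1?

States {s0,s3} cannot be reached from the start state, so discard them.
P0 = {s2,s4} | {s1,s5}.
Stable partition: {s2,s4} | {s1,s5} — 2 equivalence classes.
s5 and s4 end up in different blocks, so they are distinguishable. For instance, the string 'ε' is accepted from only s4.

No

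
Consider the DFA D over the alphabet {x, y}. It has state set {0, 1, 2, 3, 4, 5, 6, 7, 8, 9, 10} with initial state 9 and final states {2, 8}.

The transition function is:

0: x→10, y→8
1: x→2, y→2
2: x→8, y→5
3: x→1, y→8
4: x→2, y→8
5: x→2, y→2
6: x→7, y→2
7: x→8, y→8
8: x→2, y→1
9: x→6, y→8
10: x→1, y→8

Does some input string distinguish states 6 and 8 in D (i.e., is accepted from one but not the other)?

Yes

Reachable states from the start: {1,2,5,6,7,8,9}. Unreachable: {0,3,4,10} — drop them.
Initial partition by acceptance: {2,8} | {1,5,6,7,9}.
On input x, block {1,5,6,7,9} splits into {1,5,7} and {6,9}.
On input x, block {6,9} splits into {6} and {9}.
The partition is now stable with 4 blocks: {2,8} | {1,5,7} | {6} | {9}.
6 and 8 end up in different blocks, so they are distinguishable. For instance, the string 'ε' is accepted from only 8.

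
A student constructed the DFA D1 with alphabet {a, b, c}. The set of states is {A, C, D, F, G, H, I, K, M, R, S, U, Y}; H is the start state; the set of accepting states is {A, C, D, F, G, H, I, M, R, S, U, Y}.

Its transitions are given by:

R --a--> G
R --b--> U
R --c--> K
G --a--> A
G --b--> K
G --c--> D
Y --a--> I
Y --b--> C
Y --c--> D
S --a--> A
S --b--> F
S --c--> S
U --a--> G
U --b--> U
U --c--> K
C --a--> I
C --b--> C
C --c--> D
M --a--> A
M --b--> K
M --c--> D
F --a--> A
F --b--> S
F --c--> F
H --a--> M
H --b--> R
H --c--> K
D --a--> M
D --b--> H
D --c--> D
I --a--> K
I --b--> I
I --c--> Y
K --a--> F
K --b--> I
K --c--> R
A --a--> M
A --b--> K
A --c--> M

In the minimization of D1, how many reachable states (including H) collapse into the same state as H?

Every state is reachable, so we keep all 13.
Initial partition by acceptance: {A,C,D,F,G,H,I,M,R,S,U,Y} | {K}.
On input a, block {A,C,D,F,G,H,I,M,R,S,U,Y} splits into {A,C,D,F,G,H,M,R,S,U,Y} and {I}.
Split {A,C,D,F,G,H,M,R,S,U,Y} by δ(·,a) → {A,D,F,G,H,M,R,S,U} and {C,Y}.
Refine {A,D,F,G,H,M,R,S,U} on symbol b: members go to different blocks, giving {D,F,H,R,S,U} and {A,G,M}.
Refine {D,F,H,R,S,U} on symbol c: members go to different blocks, giving {D,F,S} and {H,R,U}.
Split {D,F,S} by δ(·,b) → {F,S} and {D}.
Refine {A,G,M} on symbol c: members go to different blocks, giving {G,M} and {A}.
The partition is now stable with 8 blocks: {F,S} | {K} | {I} | {C,Y} | {G,M} | {H,R,U} | {D} | {A}.
State H belongs to the block {H,R,U}, which has 3 states.

3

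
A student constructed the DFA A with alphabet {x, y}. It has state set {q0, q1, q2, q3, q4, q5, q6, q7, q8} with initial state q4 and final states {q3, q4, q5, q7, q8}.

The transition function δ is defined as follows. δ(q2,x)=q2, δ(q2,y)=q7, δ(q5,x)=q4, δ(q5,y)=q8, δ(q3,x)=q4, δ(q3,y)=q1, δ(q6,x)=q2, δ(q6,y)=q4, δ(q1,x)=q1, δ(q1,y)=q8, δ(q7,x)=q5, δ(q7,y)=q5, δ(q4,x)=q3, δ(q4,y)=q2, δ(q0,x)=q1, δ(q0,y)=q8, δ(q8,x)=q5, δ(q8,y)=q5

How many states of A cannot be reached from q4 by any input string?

BFS from q4 reaches {q1, q2, q3, q4, q5, q7, q8}; the 2 state(s) q0, q6 are never visited.

2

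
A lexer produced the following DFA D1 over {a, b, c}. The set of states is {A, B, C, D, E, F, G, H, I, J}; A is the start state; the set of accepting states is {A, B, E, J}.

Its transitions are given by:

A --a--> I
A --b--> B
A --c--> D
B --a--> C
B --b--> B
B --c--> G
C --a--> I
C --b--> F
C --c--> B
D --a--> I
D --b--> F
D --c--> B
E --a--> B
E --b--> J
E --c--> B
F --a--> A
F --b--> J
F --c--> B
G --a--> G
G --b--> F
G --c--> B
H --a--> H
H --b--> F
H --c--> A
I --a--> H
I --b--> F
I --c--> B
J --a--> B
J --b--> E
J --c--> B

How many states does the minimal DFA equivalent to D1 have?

4

Start with accepting vs non-accepting: {A,B,E,J} | {C,D,F,G,H,I}.
Refine {A,B,E,J} on symbol a: members go to different blocks, giving {A,B} and {E,J}.
On input a, block {C,D,F,G,H,I} splits into {C,D,G,H,I} and {F}.
No further refinement is possible. Final partition (4 blocks): {A,B} | {C,D,G,H,I} | {E,J} | {F}.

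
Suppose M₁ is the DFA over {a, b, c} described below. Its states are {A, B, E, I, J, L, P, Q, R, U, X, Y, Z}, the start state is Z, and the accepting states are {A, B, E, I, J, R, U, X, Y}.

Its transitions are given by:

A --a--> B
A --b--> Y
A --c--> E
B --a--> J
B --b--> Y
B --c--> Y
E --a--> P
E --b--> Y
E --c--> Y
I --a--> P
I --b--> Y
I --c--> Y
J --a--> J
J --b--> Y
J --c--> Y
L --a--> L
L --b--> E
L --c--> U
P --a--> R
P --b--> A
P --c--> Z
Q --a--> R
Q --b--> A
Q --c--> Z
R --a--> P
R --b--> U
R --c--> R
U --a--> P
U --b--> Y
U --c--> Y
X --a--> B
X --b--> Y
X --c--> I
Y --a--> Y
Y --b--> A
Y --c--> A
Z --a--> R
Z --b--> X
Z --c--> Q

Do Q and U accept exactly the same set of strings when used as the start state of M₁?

No

First remove the unreachable states {L}; 12 states remain.
Initial partition by acceptance: {A,B,E,I,J,R,U,X,Y} | {P,Q,Z}.
Split {A,B,E,I,J,R,U,X,Y} by δ(·,a) → {A,B,J,X,Y} and {E,I,R,U}.
On input c, block {A,B,J,X,Y} splits into {B,J,Y} and {A,X}.
Refine {B,J,Y} on symbol b: members go to different blocks, giving {B,J} and {Y}.
Split {E,I,R,U} by δ(·,b) → {E,I,U} and {R}.
The partition is now stable with 6 blocks: {B,J} | {P,Q,Z} | {E,I,U} | {A,X} | {Y} | {R}.
Q and U end up in different blocks, so they are distinguishable. For instance, the string 'ε' is accepted from only U.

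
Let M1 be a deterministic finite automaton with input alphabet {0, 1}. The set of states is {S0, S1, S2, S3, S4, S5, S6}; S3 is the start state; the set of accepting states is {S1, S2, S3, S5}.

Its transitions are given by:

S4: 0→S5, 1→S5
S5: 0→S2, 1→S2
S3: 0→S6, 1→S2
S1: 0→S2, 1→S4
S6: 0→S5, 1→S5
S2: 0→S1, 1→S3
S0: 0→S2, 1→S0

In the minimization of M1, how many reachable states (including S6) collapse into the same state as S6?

2

First remove the unreachable states {S0}; 6 states remain.
Start with accepting vs non-accepting: {S1,S2,S3,S5} | {S4,S6}.
On input 0, block {S1,S2,S3,S5} splits into {S1,S2,S5} and {S3}.
Split {S1,S2,S5} by δ(·,1) → {S1} and {S2} and {S5}.
No further refinement is possible. Final partition (5 blocks): {S1} | {S4,S6} | {S3} | {S2} | {S5}.
The equivalence class containing S6 is {S4,S6}, of size 2.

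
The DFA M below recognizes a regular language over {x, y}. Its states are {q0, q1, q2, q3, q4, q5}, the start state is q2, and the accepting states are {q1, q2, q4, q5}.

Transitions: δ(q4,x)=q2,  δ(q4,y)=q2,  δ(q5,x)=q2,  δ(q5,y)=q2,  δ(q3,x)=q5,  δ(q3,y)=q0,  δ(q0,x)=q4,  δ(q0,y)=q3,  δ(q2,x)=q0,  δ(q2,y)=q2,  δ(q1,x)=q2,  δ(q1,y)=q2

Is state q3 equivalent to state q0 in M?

States {q1} cannot be reached from the start state, so discard them.
P0 = {q2,q4,q5} | {q0,q3}.
On input x, block {q2,q4,q5} splits into {q4,q5} and {q2}.
Stable partition: {q4,q5} | {q0,q3} | {q2} — 3 equivalence classes.
q3 and q0 lie in the same block of the stable partition, so they are equivalent — no string distinguishes them.

Yes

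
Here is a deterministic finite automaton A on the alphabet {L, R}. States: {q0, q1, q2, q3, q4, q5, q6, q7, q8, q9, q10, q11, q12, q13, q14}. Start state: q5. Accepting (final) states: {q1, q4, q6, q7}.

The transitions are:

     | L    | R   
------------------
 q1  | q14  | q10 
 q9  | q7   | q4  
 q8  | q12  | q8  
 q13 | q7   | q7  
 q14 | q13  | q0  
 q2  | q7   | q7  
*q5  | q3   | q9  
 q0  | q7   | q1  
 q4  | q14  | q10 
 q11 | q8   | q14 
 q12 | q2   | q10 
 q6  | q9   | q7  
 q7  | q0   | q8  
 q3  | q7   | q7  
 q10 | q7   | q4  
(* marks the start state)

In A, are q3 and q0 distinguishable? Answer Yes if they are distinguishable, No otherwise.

Yes

Reachable states from the start: {q0,q1,q2,q3,q4,q5,q7,q8,q9,q10,q12,q13,q14}. Unreachable: {q6,q11} — drop them.
P0 = {q1,q4,q7} | {q0,q2,q3,q5,q8,q9,q10,q12,q13,q14}.
Split {q0,q2,q3,q5,q8,q9,q10,q12,q13,q14} by δ(·,L) → {q0,q2,q3,q9,q10,q13} and {q5,q8,q12,q14}.
Split {q1,q4,q7} by δ(·,L) → {q1,q4} and {q7}.
On input R, block {q0,q2,q3,q9,q10,q13} splits into {q0,q9,q10} and {q2,q3,q13}.
On input L, block {q5,q8,q12,q14} splits into {q5,q12,q14} and {q8}.
No further refinement is possible. Final partition (6 blocks): {q1,q4} | {q0,q9,q10} | {q5,q12,q14} | {q7} | {q2,q3,q13} | {q8}.
q3 and q0 end up in different blocks, so they are distinguishable. For instance, the string 'RLL' is accepted from only q3.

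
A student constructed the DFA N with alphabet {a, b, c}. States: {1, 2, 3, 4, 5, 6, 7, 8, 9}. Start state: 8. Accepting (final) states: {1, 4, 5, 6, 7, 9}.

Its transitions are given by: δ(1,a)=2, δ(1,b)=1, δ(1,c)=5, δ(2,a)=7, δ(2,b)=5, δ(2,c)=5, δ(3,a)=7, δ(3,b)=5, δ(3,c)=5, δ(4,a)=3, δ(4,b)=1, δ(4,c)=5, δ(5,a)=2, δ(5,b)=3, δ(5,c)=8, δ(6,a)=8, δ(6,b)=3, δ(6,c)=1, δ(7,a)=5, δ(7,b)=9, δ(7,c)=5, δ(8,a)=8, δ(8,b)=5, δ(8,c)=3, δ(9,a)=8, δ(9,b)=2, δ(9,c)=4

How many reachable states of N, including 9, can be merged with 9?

1

Reachable states from the start: {1,2,3,4,5,7,8,9}. Unreachable: {6} — drop them.
Initial partition by acceptance: {1,4,5,7,9} | {2,3,8}.
On input a, block {1,4,5,7,9} splits into {1,4,5,9} and {7}.
On input b, block {1,4,5,9} splits into {1,4} and {5,9}.
Refine {2,3,8} on symbol a: members go to different blocks, giving {2,3} and {8}.
Split {5,9} by δ(·,a) → {5} and {9}.
Stable partition: {1,4} | {2,3} | {7} | {5} | {8} | {9} — 6 equivalence classes.
State 9 belongs to the block {9}, which has 1 states.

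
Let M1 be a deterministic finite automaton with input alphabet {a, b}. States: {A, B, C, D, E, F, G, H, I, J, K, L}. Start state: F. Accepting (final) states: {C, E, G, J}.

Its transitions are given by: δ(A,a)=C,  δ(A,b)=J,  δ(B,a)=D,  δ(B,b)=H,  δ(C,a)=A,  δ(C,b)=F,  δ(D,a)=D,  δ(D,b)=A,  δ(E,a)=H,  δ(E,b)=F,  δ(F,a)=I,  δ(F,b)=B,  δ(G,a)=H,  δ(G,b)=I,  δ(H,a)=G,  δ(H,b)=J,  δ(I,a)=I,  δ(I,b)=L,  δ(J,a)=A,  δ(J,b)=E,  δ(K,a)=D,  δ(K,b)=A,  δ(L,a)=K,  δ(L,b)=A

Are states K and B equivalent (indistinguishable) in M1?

Yes

Start with accepting vs non-accepting: {C,E,G,J} | {A,B,D,F,H,I,K,L}.
Split {C,E,G,J} by δ(·,b) → {C,E,G} and {J}.
On input a, block {A,B,D,F,H,I,K,L} splits into {B,D,F,I,K,L} and {A,H}.
On input b, block {B,D,F,I,K,L} splits into {B,D,K,L} and {F,I}.
The partition is now stable with 5 blocks: {C,E,G} | {B,D,K,L} | {J} | {A,H} | {F,I}.
K and B lie in the same block of the stable partition, so they are equivalent — no string distinguishes them.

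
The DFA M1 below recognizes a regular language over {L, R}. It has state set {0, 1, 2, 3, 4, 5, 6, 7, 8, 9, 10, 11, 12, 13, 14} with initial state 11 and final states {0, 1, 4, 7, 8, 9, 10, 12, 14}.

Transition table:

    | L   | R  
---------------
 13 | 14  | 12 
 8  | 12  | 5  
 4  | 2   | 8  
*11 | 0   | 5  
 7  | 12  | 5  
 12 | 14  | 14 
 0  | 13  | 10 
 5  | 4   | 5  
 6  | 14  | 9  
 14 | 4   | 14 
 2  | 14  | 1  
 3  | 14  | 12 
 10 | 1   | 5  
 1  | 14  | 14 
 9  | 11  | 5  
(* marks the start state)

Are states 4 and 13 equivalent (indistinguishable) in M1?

First remove the unreachable states {3,6,7,9}; 11 states remain.
Start with accepting vs non-accepting: {0,1,4,8,10,12,14} | {2,5,11,13}.
Refine {0,1,4,8,10,12,14} on symbol L: members go to different blocks, giving {1,8,10,12,14} and {0,4}.
Split {1,8,10,12,14} by δ(·,L) → {1,8,10,12} and {14}.
Split {1,8,10,12} by δ(·,L) → {1,12} and {8,10}.
Split {2,5,11,13} by δ(·,L) → {2,13} and {5,11}.
Stable partition: {1,12} | {2,13} | {0,4} | {14} | {8,10} | {5,11} — 6 equivalence classes.
4 and 13 end up in different blocks, so they are distinguishable. For instance, the string 'ε' is accepted from only 4.

No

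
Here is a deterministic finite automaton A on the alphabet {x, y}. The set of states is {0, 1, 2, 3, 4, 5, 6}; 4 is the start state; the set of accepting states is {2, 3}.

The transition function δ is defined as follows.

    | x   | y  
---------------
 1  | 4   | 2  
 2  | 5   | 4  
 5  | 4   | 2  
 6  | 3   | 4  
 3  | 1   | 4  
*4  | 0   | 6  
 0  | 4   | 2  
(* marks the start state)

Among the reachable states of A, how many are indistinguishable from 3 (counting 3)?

2

Start with accepting vs non-accepting: {2,3} | {0,1,4,5,6}.
Split {0,1,4,5,6} by δ(·,x) → {0,1,4,5} and {6}.
Refine {0,1,4,5} on symbol y: members go to different blocks, giving {0,1,5} and {4}.
Stable partition: {2,3} | {0,1,5} | {6} | {4} — 4 equivalence classes.
State 3 belongs to the block {2,3}, which has 2 states.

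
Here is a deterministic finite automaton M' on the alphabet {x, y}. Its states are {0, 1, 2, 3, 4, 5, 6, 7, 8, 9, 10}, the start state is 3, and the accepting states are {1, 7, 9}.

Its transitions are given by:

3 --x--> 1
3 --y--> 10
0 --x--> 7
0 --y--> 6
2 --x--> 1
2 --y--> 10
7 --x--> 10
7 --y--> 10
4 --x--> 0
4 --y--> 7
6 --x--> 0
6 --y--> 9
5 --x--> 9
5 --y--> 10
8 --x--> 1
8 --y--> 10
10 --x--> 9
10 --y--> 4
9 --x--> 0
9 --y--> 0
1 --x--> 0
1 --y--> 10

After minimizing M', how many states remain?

First remove the unreachable states {2,5,8}; 8 states remain.
Initial partition by acceptance: {1,7,9} | {0,3,4,6,10}.
Refine {0,3,4,6,10} on symbol x: members go to different blocks, giving {0,3,10} and {4,6}.
Refine {0,3,10} on symbol y: members go to different blocks, giving {0,10} and {3}.
Stable partition: {1,7,9} | {0,10} | {4,6} | {3} — 4 equivalence classes.

4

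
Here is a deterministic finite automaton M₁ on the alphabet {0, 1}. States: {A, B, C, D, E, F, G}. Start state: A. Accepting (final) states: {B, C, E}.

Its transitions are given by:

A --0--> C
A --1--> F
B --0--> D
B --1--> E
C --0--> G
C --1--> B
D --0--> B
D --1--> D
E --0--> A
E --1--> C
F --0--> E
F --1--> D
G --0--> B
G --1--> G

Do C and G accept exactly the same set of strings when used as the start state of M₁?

No

Every state is reachable, so we keep all 7.
P0 = {B,C,E} | {A,D,F,G}.
Stable partition: {B,C,E} | {A,D,F,G} — 2 equivalence classes.
C and G end up in different blocks, so they are distinguishable. For instance, the string 'ε' is accepted from only C.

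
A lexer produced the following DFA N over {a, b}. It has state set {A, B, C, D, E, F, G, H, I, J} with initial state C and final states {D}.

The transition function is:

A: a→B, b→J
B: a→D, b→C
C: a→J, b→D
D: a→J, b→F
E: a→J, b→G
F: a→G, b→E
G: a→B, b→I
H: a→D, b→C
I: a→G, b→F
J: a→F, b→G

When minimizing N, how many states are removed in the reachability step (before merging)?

2

Starting at C and following transitions, the reachable set is {B, C, D, E, F, G, I, J}. That leaves A, H unreachable — 2 in total.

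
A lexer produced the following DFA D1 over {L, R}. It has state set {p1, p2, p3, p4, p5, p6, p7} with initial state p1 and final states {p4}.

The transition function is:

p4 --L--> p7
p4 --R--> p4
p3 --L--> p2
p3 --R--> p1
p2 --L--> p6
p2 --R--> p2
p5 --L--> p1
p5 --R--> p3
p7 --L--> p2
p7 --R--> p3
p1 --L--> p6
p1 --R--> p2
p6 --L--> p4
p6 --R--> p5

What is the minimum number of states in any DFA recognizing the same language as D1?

5

All states are reachable from the start state.
Initial partition by acceptance: {p4} | {p1,p2,p3,p5,p6,p7}.
Split {p1,p2,p3,p5,p6,p7} by δ(·,L) → {p1,p2,p3,p5,p7} and {p6}.
Refine {p1,p2,p3,p5,p7} on symbol L: members go to different blocks, giving {p3,p5,p7} and {p1,p2}.
On input R, block {p3,p5,p7} splits into {p5,p7} and {p3}.
The partition is now stable with 5 blocks: {p4} | {p5,p7} | {p6} | {p1,p2} | {p3}.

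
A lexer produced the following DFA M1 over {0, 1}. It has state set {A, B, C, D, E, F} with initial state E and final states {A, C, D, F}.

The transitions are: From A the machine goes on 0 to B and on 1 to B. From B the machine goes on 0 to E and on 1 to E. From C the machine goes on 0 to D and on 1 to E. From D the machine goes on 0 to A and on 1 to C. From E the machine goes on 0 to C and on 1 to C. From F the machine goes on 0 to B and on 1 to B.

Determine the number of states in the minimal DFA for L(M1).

5

First remove the unreachable states {F}; 5 states remain.
Initial partition by acceptance: {A,C,D} | {B,E}.
On input 0, block {A,C,D} splits into {C,D} and {A}.
On input 0, block {C,D} splits into {C} and {D}.
Refine {B,E} on symbol 0: members go to different blocks, giving {B} and {E}.
No further refinement is possible. Final partition (5 blocks): {C} | {B} | {A} | {D} | {E}.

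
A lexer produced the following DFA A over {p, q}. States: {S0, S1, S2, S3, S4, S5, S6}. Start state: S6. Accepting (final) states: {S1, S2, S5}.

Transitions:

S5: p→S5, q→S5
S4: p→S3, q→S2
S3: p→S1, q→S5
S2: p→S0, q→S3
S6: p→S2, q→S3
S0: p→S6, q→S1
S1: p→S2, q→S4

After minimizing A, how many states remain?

7

Initial partition by acceptance: {S1,S2,S5} | {S0,S3,S4,S6}.
On input p, block {S1,S2,S5} splits into {S1,S5} and {S2}.
On input p, block {S1,S5} splits into {S1} and {S5}.
Split {S0,S3,S4,S6} by δ(·,p) → {S0,S4} and {S3} and {S6}.
On input p, block {S0,S4} splits into {S0} and {S4}.
The partition is now stable with 7 blocks: {S1} | {S0} | {S2} | {S5} | {S3} | {S6} | {S4}.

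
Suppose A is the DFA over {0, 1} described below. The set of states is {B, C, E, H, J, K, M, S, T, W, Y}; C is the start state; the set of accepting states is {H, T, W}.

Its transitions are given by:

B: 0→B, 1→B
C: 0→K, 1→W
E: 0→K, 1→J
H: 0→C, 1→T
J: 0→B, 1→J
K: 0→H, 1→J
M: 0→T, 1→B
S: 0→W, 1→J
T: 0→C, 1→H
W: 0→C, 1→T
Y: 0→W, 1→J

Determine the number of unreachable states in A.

BFS from C reaches {B, C, H, J, K, T, W}; the 4 state(s) E, M, S, Y are never visited.

4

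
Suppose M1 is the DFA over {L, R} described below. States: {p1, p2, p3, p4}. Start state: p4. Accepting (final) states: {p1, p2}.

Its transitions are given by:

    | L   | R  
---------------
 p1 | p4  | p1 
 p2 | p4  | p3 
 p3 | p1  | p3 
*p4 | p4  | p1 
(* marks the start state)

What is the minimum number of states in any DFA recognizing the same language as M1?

States {p2,p3} cannot be reached from the start state, so discard them.
Start with accepting vs non-accepting: {p1} | {p4}.
The partition is now stable with 2 blocks: {p1} | {p4}.

2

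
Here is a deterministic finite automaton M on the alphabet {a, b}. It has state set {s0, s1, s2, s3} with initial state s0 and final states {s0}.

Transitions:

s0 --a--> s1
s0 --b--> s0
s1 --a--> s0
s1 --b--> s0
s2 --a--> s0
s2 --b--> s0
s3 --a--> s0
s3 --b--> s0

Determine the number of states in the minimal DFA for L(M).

2

States {s2,s3} cannot be reached from the start state, so discard them.
Start with accepting vs non-accepting: {s0} | {s1}.
Stable partition: {s0} | {s1} — 2 equivalence classes.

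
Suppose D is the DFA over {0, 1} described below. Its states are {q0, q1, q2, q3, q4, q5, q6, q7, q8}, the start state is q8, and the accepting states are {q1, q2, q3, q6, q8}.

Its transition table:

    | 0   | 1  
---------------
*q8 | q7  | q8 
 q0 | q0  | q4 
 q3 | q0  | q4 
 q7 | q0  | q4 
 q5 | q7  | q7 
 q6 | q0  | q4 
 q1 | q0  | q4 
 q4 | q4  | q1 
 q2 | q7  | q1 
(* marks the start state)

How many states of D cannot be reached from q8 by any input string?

BFS from q8 reaches {q0, q1, q4, q7, q8}; the 4 state(s) q2, q3, q5, q6 are never visited.

4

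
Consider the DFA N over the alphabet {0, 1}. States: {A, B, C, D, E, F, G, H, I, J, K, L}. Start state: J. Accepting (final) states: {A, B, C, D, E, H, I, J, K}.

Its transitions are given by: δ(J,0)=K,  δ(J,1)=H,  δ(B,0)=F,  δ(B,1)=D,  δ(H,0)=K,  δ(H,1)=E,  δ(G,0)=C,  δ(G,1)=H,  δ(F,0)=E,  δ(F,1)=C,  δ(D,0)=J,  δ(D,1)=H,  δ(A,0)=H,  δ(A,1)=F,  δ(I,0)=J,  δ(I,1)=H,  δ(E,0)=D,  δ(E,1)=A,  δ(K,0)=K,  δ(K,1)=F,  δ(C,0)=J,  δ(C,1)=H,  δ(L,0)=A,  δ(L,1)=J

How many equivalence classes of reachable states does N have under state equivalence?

States {B,G,I,L} cannot be reached from the start state, so discard them.
P0 = {A,C,D,E,H,J,K} | {F}.
On input 1, block {A,C,D,E,H,J,K} splits into {C,D,E,H,J} and {A,K}.
Refine {C,D,E,H,J} on symbol 0: members go to different blocks, giving {C,D,E} and {H,J}.
Refine {C,D,E} on symbol 0: members go to different blocks, giving {C,D} and {E}.
On input 0, block {A,K} splits into {A} and {K}.
On input 1, block {H,J} splits into {H} and {J}.
The partition is now stable with 7 blocks: {C,D} | {F} | {A} | {H} | {E} | {K} | {J}.

7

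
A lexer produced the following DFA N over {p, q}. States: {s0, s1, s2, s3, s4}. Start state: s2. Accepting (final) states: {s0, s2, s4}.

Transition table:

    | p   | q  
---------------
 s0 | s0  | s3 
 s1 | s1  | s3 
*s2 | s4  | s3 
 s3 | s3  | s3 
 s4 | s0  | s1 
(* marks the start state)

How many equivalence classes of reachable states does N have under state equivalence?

2

Initial partition by acceptance: {s0,s2,s4} | {s1,s3}.
Stable partition: {s0,s2,s4} | {s1,s3} — 2 equivalence classes.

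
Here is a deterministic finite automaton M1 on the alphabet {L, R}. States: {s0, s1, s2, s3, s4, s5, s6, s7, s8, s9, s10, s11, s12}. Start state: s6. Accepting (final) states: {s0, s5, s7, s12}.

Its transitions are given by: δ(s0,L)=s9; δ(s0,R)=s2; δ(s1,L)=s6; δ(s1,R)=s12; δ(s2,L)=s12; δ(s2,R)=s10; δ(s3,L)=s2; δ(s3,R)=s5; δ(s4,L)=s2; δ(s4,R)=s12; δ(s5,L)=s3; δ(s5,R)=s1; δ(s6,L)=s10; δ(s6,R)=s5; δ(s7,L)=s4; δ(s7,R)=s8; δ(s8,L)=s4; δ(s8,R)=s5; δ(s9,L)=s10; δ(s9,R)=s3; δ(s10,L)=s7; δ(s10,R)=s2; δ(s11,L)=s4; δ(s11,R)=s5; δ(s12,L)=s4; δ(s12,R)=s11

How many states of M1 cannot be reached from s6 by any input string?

2

Starting at s6 and following transitions, the reachable set is {s1, s2, s3, s4, s5, s6, s7, s8, s10, s11, s12}. That leaves s0, s9 unreachable — 2 in total.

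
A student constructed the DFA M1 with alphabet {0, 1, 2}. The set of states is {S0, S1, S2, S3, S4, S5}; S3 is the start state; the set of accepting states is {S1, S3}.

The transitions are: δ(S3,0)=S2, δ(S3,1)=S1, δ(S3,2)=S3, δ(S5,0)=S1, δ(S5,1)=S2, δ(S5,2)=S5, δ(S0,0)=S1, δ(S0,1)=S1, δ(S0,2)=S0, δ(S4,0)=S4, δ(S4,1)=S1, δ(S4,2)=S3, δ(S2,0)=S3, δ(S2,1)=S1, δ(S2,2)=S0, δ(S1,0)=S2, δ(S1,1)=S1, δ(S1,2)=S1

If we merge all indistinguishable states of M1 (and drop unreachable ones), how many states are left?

Reachable states from the start: {S0,S1,S2,S3}. Unreachable: {S4,S5} — drop them.
Initial partition by acceptance: {S1,S3} | {S0,S2}.
The partition is now stable with 2 blocks: {S1,S3} | {S0,S2}.

2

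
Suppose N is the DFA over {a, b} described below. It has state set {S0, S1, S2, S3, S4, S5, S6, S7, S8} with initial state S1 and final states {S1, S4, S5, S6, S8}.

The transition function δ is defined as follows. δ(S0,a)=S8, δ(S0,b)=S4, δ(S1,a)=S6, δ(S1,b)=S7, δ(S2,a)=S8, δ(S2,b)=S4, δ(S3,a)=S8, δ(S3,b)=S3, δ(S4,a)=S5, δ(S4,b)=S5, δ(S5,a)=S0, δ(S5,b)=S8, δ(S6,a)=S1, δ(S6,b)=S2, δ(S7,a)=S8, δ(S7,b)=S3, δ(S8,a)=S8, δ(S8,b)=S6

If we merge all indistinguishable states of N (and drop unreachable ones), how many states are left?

7

Every state is reachable, so we keep all 9.
Initial partition by acceptance: {S1,S4,S5,S6,S8} | {S0,S2,S3,S7}.
Refine {S1,S4,S5,S6,S8} on symbol a: members go to different blocks, giving {S1,S4,S6,S8} and {S5}.
On input a, block {S1,S4,S6,S8} splits into {S1,S6,S8} and {S4}.
Refine {S1,S6,S8} on symbol b: members go to different blocks, giving {S1,S6} and {S8}.
Split {S0,S2,S3,S7} by δ(·,b) → {S0,S2} and {S3,S7}.
Split {S1,S6} by δ(·,b) → {S1} and {S6}.
No further refinement is possible. Final partition (7 blocks): {S1} | {S0,S2} | {S5} | {S4} | {S8} | {S3,S7} | {S6}.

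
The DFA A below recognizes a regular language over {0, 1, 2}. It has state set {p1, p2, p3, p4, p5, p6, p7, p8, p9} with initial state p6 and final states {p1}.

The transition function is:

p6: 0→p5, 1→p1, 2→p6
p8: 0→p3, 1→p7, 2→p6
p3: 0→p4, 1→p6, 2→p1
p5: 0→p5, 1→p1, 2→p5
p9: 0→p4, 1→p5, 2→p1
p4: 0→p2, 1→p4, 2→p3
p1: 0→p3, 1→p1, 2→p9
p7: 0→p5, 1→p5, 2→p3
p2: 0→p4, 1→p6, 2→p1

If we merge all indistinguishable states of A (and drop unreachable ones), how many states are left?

4

First remove the unreachable states {p7,p8}; 7 states remain.
P0 = {p1} | {p2,p3,p4,p5,p6,p9}.
Split {p2,p3,p4,p5,p6,p9} by δ(·,1) → {p2,p3,p4,p9} and {p5,p6}.
Split {p2,p3,p4,p9} by δ(·,1) → {p2,p3,p9} and {p4}.
No further refinement is possible. Final partition (4 blocks): {p1} | {p2,p3,p9} | {p5,p6} | {p4}.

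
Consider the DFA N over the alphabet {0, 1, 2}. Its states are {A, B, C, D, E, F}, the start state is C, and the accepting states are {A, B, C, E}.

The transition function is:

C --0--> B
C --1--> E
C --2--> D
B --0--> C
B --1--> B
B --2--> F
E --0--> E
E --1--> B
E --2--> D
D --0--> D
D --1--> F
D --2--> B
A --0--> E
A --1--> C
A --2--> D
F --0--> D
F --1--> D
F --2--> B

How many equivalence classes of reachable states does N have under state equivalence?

States {A} cannot be reached from the start state, so discard them.
P0 = {B,C,E} | {D,F}.
The partition is now stable with 2 blocks: {B,C,E} | {D,F}.

2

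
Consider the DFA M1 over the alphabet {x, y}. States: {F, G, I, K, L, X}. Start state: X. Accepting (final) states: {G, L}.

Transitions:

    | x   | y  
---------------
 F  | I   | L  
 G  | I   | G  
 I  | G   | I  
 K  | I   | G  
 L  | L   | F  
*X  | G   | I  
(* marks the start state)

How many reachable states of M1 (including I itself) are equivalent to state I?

First remove the unreachable states {F,K,L}; 3 states remain.
Initial partition by acceptance: {G} | {I,X}.
No further refinement is possible. Final partition (2 blocks): {G} | {I,X}.
State I belongs to the block {I,X}, which has 2 states.

2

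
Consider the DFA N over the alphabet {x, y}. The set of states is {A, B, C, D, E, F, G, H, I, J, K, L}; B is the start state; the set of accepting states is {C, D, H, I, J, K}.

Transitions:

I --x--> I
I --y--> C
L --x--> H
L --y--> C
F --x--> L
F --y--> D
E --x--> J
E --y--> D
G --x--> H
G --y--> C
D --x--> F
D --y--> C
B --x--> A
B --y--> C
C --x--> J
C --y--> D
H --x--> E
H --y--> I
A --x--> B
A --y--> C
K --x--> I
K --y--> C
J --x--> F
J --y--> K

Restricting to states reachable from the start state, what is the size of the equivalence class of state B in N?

2

First remove the unreachable states {G}; 11 states remain.
Initial partition by acceptance: {C,D,H,I,J,K} | {A,B,E,F,L}.
On input x, block {C,D,H,I,J,K} splits into {C,I,K} and {D,H,J}.
Split {C,I,K} by δ(·,x) → {I,K} and {C}.
On input x, block {A,B,E,F,L} splits into {A,B,F} and {E,L}.
Split {A,B,F} by δ(·,x) → {A,B} and {F}.
On input x, block {D,H,J} splits into {D,J} and {H}.
Split {D,J} by δ(·,y) → {D} and {J}.
On input x, block {E,L} splits into {E} and {L}.
Stable partition: {I,K} | {A,B} | {D} | {C} | {E} | {F} | {H} | {J} | {L} — 9 equivalence classes.
State B belongs to the block {A,B}, which has 2 states.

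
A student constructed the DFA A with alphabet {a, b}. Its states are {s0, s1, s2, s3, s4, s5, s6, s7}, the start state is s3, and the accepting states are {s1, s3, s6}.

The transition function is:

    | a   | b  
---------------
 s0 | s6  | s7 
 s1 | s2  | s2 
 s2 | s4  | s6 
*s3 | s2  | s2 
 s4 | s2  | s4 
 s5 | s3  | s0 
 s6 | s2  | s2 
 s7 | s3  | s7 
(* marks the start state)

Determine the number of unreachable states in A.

BFS from s3 reaches {s2, s3, s4, s6}; the 4 state(s) s0, s1, s5, s7 are never visited.

4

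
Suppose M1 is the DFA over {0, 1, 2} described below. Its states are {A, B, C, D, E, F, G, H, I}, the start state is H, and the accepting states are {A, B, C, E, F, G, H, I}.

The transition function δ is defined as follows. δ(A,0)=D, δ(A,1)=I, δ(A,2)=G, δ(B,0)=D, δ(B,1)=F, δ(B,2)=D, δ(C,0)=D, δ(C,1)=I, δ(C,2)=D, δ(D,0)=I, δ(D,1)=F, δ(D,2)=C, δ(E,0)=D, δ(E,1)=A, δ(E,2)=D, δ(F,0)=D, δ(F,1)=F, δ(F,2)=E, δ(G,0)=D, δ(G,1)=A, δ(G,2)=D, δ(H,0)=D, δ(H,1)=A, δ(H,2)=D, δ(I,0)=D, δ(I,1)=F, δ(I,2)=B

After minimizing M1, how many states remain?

3

Every state is reachable, so we keep all 9.
P0 = {A,B,C,E,F,G,H,I} | {D}.
On input 2, block {A,B,C,E,F,G,H,I} splits into {B,C,E,G,H} and {A,F,I}.
No further refinement is possible. Final partition (3 blocks): {B,C,E,G,H} | {D} | {A,F,I}.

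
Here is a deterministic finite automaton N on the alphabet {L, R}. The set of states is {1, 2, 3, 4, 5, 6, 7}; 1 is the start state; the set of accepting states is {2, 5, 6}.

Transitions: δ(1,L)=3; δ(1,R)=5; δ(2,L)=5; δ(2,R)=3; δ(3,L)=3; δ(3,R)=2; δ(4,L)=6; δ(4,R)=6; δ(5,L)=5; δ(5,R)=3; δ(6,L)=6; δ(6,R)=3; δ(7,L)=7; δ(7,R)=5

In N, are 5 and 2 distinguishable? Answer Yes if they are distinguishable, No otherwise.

No

Reachable states from the start: {1,2,3,5}. Unreachable: {4,6,7} — drop them.
P0 = {2,5} | {1,3}.
Stable partition: {2,5} | {1,3} — 2 equivalence classes.
5 and 2 lie in the same block of the stable partition, so they are equivalent — no string distinguishes them.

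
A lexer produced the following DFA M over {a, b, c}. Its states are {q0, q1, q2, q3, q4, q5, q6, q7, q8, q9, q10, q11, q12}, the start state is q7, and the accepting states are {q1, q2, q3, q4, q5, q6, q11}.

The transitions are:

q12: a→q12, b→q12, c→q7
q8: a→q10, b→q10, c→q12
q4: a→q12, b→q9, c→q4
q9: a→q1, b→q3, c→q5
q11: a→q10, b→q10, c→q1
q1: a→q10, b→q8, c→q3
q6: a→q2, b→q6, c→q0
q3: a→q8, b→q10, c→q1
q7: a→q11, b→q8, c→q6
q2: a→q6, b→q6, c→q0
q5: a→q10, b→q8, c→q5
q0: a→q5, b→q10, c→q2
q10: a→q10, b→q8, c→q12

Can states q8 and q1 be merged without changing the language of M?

No

First remove the unreachable states {q4,q9}; 11 states remain.
Initial partition by acceptance: {q1,q2,q3,q5,q6,q11} | {q0,q7,q8,q10,q12}.
On input a, block {q1,q2,q3,q5,q6,q11} splits into {q1,q3,q5,q11} and {q2,q6}.
On input a, block {q0,q7,q8,q10,q12} splits into {q8,q10,q12} and {q0,q7}.
Split {q8,q10,q12} by δ(·,c) → {q8,q10} and {q12}.
No further refinement is possible. Final partition (5 blocks): {q1,q3,q5,q11} | {q8,q10} | {q2,q6} | {q0,q7} | {q12}.
q8 and q1 end up in different blocks, so they are distinguishable. For instance, the string 'ε' is accepted from only q1.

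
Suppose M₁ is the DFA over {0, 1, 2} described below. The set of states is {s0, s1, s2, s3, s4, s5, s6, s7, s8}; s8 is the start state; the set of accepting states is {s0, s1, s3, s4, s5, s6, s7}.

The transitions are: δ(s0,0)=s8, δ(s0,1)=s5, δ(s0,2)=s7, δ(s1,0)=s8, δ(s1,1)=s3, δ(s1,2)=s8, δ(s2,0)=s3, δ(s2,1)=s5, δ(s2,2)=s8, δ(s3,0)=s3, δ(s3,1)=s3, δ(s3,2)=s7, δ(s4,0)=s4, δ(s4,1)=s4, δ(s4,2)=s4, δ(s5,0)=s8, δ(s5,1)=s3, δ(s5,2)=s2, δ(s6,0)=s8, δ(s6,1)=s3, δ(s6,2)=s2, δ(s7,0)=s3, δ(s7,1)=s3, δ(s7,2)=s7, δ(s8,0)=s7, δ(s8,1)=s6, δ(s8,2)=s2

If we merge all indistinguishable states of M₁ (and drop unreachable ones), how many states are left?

3

States {s0,s1,s4} cannot be reached from the start state, so discard them.
Start with accepting vs non-accepting: {s3,s5,s6,s7} | {s2,s8}.
Split {s3,s5,s6,s7} by δ(·,0) → {s3,s7} and {s5,s6}.
Stable partition: {s3,s7} | {s2,s8} | {s5,s6} — 3 equivalence classes.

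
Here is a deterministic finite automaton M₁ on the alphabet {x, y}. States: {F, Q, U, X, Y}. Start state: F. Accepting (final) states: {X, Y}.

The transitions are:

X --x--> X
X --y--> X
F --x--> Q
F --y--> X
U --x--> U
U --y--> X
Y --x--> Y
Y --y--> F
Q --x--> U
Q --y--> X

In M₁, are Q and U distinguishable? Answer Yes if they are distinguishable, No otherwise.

Reachable states from the start: {F,Q,U,X}. Unreachable: {Y} — drop them.
Start with accepting vs non-accepting: {X} | {F,Q,U}.
The partition is now stable with 2 blocks: {X} | {F,Q,U}.
Q and U lie in the same block of the stable partition, so they are equivalent — no string distinguishes them.

No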